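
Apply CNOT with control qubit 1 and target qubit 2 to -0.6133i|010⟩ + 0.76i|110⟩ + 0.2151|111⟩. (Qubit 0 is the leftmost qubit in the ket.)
-0.6133i|011⟩ + 0.2151|110⟩ + 0.76i|111⟩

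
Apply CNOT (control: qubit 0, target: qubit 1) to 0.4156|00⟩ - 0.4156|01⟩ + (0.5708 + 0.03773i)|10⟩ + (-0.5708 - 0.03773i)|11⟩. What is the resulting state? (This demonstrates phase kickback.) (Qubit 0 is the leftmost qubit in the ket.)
0.4156|00⟩ - 0.4156|01⟩ + (-0.5708 - 0.03773i)|10⟩ + (0.5708 + 0.03773i)|11⟩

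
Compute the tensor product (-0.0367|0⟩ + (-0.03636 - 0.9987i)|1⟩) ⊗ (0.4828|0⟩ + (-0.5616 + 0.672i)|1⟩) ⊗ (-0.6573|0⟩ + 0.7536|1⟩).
0.01165|000⟩ - 0.01335|001⟩ + (-0.01355 + 0.01621i)|010⟩ + (0.01553 - 0.01859i)|011⟩ + (0.01154 + 0.3169i)|100⟩ + (-0.01323 - 0.3634i)|101⟩ + (-0.4546 - 0.3526i)|110⟩ + (0.5211 + 0.4043i)|111⟩

amp(|b₁b₂…⟩) = product of the factor amplitudes for bits b₁, b₂, …; only kets whose every factor amplitude is nonzero survive.
|000⟩: (-0.0367)(0.4828)(-0.6573) = 0.01165
|001⟩: (-0.0367)(0.4828)(0.7536) = -0.01335
|010⟩: (-0.0367)(-0.5616 + 0.672i)(-0.6573) = (-0.01355 + 0.01621i)
|011⟩: (-0.0367)(-0.5616 + 0.672i)(0.7536) = (0.01553 - 0.01859i)
|100⟩: (-0.03636 - 0.9987i)(0.4828)(-0.6573) = (0.01154 + 0.3169i)
|101⟩: (-0.03636 - 0.9987i)(0.4828)(0.7536) = (-0.01323 - 0.3634i)
|110⟩: (-0.03636 - 0.9987i)(-0.5616 + 0.672i)(-0.6573) = (-0.4546 - 0.3526i)
|111⟩: (-0.03636 - 0.9987i)(-0.5616 + 0.672i)(0.7536) = (0.5211 + 0.4043i)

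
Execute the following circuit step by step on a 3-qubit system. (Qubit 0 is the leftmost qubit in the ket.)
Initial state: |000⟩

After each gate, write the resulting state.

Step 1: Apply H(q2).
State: 1/√2|000⟩ + 1/√2|001⟩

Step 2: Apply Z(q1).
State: 1/√2|000⟩ + 1/√2|001⟩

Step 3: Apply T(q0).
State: 1/√2|000⟩ + 1/√2|001⟩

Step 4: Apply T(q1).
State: 1/√2|000⟩ + 1/√2|001⟩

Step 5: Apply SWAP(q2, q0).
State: 1/√2|000⟩ + 1/√2|100⟩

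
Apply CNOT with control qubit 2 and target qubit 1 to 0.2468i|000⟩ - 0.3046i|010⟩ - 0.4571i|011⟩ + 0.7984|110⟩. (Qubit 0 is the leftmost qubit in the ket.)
0.2468i|000⟩ - 0.4571i|001⟩ - 0.3046i|010⟩ + 0.7984|110⟩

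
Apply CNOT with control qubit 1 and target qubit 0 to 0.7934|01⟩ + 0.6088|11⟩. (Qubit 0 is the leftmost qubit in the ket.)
0.6088|01⟩ + 0.7934|11⟩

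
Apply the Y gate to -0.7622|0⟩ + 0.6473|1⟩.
-0.6473i|0⟩ - 0.7622i|1⟩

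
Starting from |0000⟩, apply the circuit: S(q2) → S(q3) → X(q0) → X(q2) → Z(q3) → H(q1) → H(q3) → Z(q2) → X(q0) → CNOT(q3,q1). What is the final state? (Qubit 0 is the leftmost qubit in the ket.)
-1/2|0010⟩ - 1/2|0011⟩ - 1/2|0110⟩ - 1/2|0111⟩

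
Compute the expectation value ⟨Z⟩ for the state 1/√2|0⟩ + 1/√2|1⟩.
0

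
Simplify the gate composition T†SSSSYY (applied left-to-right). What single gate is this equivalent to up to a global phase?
T†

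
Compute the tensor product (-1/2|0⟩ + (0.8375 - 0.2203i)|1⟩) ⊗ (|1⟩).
-1/2|01⟩ + (0.8375 - 0.2203i)|11⟩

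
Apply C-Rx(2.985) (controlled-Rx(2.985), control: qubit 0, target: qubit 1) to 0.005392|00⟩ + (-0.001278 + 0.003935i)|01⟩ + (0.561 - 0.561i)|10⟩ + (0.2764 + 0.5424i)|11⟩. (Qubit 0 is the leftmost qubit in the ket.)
0.005392|00⟩ + (-0.001278 + 0.003935i)|01⟩ + (0.5846 - 0.3194i)|10⟩ + (-0.5377 - 0.5169i)|11⟩

C-Rx(2.985) leaves the control-|0⟩ kets |00⟩, |01⟩ unchanged and applies Rx(2.985) to qubit 1 on the control-|1⟩ pair (|10⟩, |11⟩).
Rx(2.985) = [[cos(θ/2), −i·sin(θ/2)], [−i·sin(θ/2), cos(θ/2)]]; θ = 2.985, cos(θ/2) ≈ 0.0782164, sin(θ/2) ≈ 0.996936.
With a = amp(|10⟩) = (0.561 - 0.561i) and b = amp(|11⟩) = (0.2764 + 0.5424i):
new amp(|10⟩) = (0.0782164)·a + (-0.996936i)·b = (0.5846 - 0.3194i)
new amp(|11⟩) = (-0.996936i)·a + (0.0782164)·b = (-0.5377 - 0.5169i)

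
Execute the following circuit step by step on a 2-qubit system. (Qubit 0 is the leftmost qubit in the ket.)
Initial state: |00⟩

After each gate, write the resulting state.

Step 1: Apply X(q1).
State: |01⟩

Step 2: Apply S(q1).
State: i|01⟩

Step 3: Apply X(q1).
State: i|00⟩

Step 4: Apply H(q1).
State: (1/√2)i|00⟩ + (1/√2)i|01⟩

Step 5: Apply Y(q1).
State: 1/√2|00⟩ - 1/√2|01⟩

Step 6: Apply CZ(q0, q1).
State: 1/√2|00⟩ - 1/√2|01⟩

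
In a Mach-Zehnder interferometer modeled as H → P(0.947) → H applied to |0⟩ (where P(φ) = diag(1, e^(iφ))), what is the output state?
(0.7921 + 0.4058i)|0⟩ + (0.2079 - 0.4058i)|1⟩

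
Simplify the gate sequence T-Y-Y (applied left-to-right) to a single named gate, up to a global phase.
T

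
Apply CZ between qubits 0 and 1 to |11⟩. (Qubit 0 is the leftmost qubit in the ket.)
-|11⟩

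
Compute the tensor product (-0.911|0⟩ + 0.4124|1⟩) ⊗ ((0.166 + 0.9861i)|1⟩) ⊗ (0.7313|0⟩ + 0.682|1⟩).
(-0.1106 - 0.657i)|010⟩ + (-0.1031 - 0.6127i)|011⟩ + (0.05006 + 0.2974i)|110⟩ + (0.04669 + 0.2773i)|111⟩

amp(|b₁b₂…⟩) = product of the factor amplitudes for bits b₁, b₂, …; only kets whose every factor amplitude is nonzero survive.
|010⟩: (-0.911)(0.166 + 0.9861i)(0.7313) = (-0.1106 - 0.657i)
|011⟩: (-0.911)(0.166 + 0.9861i)(0.682) = (-0.1031 - 0.6127i)
|110⟩: (0.4124)(0.166 + 0.9861i)(0.7313) = (0.05006 + 0.2974i)
|111⟩: (0.4124)(0.166 + 0.9861i)(0.682) = (0.04669 + 0.2773i)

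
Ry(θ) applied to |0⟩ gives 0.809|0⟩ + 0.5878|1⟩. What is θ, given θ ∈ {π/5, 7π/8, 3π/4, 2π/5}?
2π/5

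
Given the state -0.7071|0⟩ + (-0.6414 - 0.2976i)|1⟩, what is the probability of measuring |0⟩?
0.5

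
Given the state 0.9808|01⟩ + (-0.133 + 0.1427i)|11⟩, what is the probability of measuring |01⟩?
0.962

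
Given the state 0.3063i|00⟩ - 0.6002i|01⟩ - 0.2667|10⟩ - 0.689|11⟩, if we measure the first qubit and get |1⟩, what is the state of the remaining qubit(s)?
-0.361|0⟩ - 0.9326|1⟩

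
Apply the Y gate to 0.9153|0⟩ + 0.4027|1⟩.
-0.4027i|0⟩ + 0.9153i|1⟩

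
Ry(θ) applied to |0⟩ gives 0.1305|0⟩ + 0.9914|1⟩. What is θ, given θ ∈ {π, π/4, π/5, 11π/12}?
11π/12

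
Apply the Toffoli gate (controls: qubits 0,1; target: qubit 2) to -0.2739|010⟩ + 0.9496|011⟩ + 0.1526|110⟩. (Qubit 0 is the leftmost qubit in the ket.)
-0.2739|010⟩ + 0.9496|011⟩ + 0.1526|111⟩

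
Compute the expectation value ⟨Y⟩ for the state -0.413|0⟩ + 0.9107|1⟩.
0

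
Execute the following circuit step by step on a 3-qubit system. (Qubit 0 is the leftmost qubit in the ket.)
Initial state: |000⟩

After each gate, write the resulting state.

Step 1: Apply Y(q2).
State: i|001⟩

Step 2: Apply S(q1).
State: i|001⟩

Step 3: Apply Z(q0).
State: i|001⟩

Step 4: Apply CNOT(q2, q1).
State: i|011⟩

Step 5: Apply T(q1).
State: (-1/√2 + (1/√2)i)|011⟩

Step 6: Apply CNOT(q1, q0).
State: (-1/√2 + (1/√2)i)|111⟩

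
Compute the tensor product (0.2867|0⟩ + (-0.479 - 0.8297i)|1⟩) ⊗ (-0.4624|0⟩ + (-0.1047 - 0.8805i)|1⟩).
-0.1326|00⟩ + (-0.03002 - 0.2524i)|01⟩ + (0.2215 + 0.3837i)|10⟩ + (-0.6804 + 0.5086i)|11⟩

amp(|b₁b₂…⟩) = product of the factor amplitudes for bits b₁, b₂, …; only kets whose every factor amplitude is nonzero survive.
|00⟩: (0.2867)(-0.4624) = -0.1326
|01⟩: (0.2867)(-0.1047 - 0.8805i) = (-0.03002 - 0.2524i)
|10⟩: (-0.479 - 0.8297i)(-0.4624) = (0.2215 + 0.3837i)
|11⟩: (-0.479 - 0.8297i)(-0.1047 - 0.8805i) = (-0.6804 + 0.5086i)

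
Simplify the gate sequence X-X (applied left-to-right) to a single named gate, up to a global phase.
I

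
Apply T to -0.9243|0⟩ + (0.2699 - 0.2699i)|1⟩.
-0.9243|0⟩ + 0.3817|1⟩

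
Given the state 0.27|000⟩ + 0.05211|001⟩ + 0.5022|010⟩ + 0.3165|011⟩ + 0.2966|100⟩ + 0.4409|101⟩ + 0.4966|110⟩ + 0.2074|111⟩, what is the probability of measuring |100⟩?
0.08797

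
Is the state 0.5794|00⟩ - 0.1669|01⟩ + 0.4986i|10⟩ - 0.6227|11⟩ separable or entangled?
Entangled

Writing the state as a|00⟩ + b|01⟩ + c|10⟩ + d|11⟩, it is a product state iff ad − bc = 0.
Here (a, b, c, d) = (0.5794, -0.1669, 0.4986i, -0.6227): ad − bc = (0.5794)(-0.6227) − (-0.1669)(0.4986i) = (-0.3608 + 0.08322i) ≠ 0, so the state is entangled.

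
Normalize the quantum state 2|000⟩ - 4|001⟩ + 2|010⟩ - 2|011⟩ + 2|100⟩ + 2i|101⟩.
0.3333|000⟩ - 0.6667|001⟩ + 0.3333|010⟩ - 0.3333|011⟩ + 0.3333|100⟩ + 0.3333i|101⟩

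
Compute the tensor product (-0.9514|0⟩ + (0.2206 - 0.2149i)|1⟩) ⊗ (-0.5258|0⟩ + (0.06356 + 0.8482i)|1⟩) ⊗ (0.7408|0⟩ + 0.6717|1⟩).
0.3706|000⟩ + 0.336|001⟩ + (-0.0448 - 0.5978i)|010⟩ + (-0.04062 - 0.542i)|011⟩ + (-0.08593 + 0.08371i)|100⟩ + (-0.07791 + 0.0759i)|101⟩ + (0.1454 + 0.1285i)|110⟩ + (0.1319 + 0.1165i)|111⟩

amp(|b₁b₂…⟩) = product of the factor amplitudes for bits b₁, b₂, …; only kets whose every factor amplitude is nonzero survive.
|000⟩: (-0.9514)(-0.5258)(0.7408) = 0.3706
|001⟩: (-0.9514)(-0.5258)(0.6717) = 0.336
|010⟩: (-0.9514)(0.06356 + 0.8482i)(0.7408) = (-0.0448 - 0.5978i)
|011⟩: (-0.9514)(0.06356 + 0.8482i)(0.6717) = (-0.04062 - 0.542i)
|100⟩: (0.2206 - 0.2149i)(-0.5258)(0.7408) = (-0.08593 + 0.08371i)
|101⟩: (0.2206 - 0.2149i)(-0.5258)(0.6717) = (-0.07791 + 0.0759i)
|110⟩: (0.2206 - 0.2149i)(0.06356 + 0.8482i)(0.7408) = (0.1454 + 0.1285i)
|111⟩: (0.2206 - 0.2149i)(0.06356 + 0.8482i)(0.6717) = (0.1319 + 0.1165i)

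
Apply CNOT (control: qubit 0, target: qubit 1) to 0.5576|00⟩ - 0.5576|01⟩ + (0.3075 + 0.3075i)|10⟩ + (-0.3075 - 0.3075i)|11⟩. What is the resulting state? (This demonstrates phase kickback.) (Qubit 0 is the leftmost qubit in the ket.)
0.5576|00⟩ - 0.5576|01⟩ + (-0.3075 - 0.3075i)|10⟩ + (0.3075 + 0.3075i)|11⟩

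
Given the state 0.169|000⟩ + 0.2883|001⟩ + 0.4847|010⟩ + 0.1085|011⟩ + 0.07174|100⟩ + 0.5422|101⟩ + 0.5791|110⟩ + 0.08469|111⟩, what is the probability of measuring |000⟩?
0.02856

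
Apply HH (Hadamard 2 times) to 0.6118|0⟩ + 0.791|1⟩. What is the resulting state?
0.6118|0⟩ + 0.791|1⟩

H² = I, so an even number of Hadamards cancels: H^2 = I and the state is unchanged.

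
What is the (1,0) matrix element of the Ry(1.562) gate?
0.704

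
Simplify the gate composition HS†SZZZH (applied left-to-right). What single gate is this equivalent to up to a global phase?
X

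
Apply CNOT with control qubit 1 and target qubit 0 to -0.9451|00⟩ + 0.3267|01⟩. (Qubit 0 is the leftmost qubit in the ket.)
-0.9451|00⟩ + 0.3267|11⟩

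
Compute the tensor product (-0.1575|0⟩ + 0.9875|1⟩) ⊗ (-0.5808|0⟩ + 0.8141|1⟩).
0.09148|00⟩ - 0.1282|01⟩ - 0.5735|10⟩ + 0.8039|11⟩

amp(|b₁b₂…⟩) = product of the factor amplitudes for bits b₁, b₂, …; only kets whose every factor amplitude is nonzero survive.
|00⟩: (-0.1575)(-0.5808) = 0.09148
|01⟩: (-0.1575)(0.8141) = -0.1282
|10⟩: (0.9875)(-0.5808) = -0.5735
|11⟩: (0.9875)(0.8141) = 0.8039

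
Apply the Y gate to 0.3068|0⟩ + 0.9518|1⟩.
-0.9518i|0⟩ + 0.3068i|1⟩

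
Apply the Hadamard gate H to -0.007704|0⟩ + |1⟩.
0.7017|0⟩ - 0.7126|1⟩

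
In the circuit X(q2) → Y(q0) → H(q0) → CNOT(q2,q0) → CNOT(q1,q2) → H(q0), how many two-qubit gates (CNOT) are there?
2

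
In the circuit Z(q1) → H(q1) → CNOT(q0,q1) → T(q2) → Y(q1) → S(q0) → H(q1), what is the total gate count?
7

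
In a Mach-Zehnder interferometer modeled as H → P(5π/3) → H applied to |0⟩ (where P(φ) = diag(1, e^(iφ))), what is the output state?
(0.75 - 0.433i)|0⟩ + (0.25 + 0.433i)|1⟩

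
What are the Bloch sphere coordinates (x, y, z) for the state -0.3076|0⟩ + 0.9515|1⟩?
(-0.5854, 0, -0.8107)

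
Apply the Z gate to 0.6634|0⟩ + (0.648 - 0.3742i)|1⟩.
0.6634|0⟩ + (-0.648 + 0.3742i)|1⟩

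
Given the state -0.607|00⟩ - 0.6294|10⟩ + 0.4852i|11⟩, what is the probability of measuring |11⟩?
0.2354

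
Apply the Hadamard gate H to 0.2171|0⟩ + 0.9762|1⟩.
0.8438|0⟩ - 0.5368|1⟩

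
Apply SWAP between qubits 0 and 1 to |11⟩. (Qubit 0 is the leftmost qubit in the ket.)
|11⟩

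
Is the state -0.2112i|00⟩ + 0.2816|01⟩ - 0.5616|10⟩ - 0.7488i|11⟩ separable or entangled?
Separable

Writing the state as a|00⟩ + b|01⟩ + c|10⟩ + d|11⟩, it is a product state iff ad − bc = 0.
Here (a, b, c, d) = (-0.2112i, 0.2816, -0.5616, -0.7488i): ad − bc = (-0.2112i)(-0.7488i) − (0.2816)(-0.5616) = 0, so the state is separable.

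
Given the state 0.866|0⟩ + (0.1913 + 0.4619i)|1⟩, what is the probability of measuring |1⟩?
0.2499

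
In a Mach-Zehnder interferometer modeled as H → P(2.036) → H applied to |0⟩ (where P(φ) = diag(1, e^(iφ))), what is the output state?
(0.2757 + 0.4469i)|0⟩ + (0.7243 - 0.4469i)|1⟩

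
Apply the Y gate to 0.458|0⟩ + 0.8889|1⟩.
-0.8889i|0⟩ + 0.458i|1⟩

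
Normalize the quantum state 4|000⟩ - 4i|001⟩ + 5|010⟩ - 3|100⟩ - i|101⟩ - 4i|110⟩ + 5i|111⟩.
0.3849|000⟩ - 0.3849i|001⟩ + 0.4811|010⟩ - 0.2887|100⟩ - 0.09623i|101⟩ - 0.3849i|110⟩ + 0.4811i|111⟩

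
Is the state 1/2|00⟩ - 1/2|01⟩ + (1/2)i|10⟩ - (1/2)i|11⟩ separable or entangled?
Separable

Writing the state as a|00⟩ + b|01⟩ + c|10⟩ + d|11⟩, it is a product state iff ad − bc = 0.
Here (a, b, c, d) = (1/2, -1/2, (1/2)i, -(1/2)i): ad − bc = (1/2)(-(1/2)i) − (-1/2)((1/2)i) = 0, so the state is separable.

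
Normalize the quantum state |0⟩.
|0⟩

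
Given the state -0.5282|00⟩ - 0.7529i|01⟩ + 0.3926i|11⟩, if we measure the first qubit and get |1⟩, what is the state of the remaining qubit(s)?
i|1⟩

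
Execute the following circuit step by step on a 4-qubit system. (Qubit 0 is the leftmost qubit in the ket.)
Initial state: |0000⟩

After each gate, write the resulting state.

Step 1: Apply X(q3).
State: |0001⟩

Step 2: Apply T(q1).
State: |0001⟩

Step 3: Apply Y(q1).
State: i|0101⟩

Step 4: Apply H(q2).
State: (1/√2)i|0101⟩ + (1/√2)i|0111⟩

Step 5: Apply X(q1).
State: (1/√2)i|0001⟩ + (1/√2)i|0011⟩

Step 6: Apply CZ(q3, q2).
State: (1/√2)i|0001⟩ - (1/√2)i|0011⟩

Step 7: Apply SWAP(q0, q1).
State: (1/√2)i|0001⟩ - (1/√2)i|0011⟩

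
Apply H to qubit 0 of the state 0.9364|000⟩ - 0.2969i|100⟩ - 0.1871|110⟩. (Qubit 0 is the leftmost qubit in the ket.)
(0.6621 - 0.2099i)|000⟩ - 0.1323|010⟩ + (0.6621 + 0.2099i)|100⟩ + 0.1323|110⟩

H on qubit 0 mixes each pair of kets that differ only in qubit 0: amplitudes (a, b) of (|…0…⟩, |…1…⟩) become ((a + b)/√2, (a − b)/√2). Kets absent from the input have amplitude 0.
(|000⟩, |100⟩): (a, b) = (0.9364, -0.2969i) → ((0.6621 - 0.2099i), (0.6621 + 0.2099i))
(|010⟩, |110⟩): (a, b) = (0, -0.1871) → (-0.1323, 0.1323)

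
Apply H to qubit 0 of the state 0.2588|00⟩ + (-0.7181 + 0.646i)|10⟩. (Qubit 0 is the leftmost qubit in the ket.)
(-0.3248 + 0.4568i)|00⟩ + (0.6908 - 0.4568i)|10⟩

H on qubit 0 mixes each pair of kets that differ only in qubit 0: amplitudes (a, b) of (|…0…⟩, |…1…⟩) become ((a + b)/√2, (a − b)/√2). Kets absent from the input have amplitude 0.
(|00⟩, |10⟩): (a, b) = (0.2588, (-0.7181 + 0.646i)) → ((-0.3248 + 0.4568i), (0.6908 - 0.4568i))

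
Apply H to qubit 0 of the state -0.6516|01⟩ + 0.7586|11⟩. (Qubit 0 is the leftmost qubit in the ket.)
0.07566|01⟩ - 0.9972|11⟩

H on qubit 0 mixes each pair of kets that differ only in qubit 0: amplitudes (a, b) of (|…0…⟩, |…1…⟩) become ((a + b)/√2, (a − b)/√2). Kets absent from the input have amplitude 0.
(|01⟩, |11⟩): (a, b) = (-0.6516, 0.7586) → (0.07566, -0.9972)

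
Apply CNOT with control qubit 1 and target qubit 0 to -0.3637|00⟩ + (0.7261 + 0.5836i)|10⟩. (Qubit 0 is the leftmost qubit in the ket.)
-0.3637|00⟩ + (0.7261 + 0.5836i)|10⟩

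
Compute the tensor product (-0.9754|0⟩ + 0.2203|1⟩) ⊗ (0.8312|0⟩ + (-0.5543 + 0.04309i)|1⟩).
-0.8108|00⟩ + (0.5407 - 0.04203i)|01⟩ + 0.1831|10⟩ + (-0.1221 + 0.009493i)|11⟩

amp(|b₁b₂…⟩) = product of the factor amplitudes for bits b₁, b₂, …; only kets whose every factor amplitude is nonzero survive.
|00⟩: (-0.9754)(0.8312) = -0.8108
|01⟩: (-0.9754)(-0.5543 + 0.04309i) = (0.5407 - 0.04203i)
|10⟩: (0.2203)(0.8312) = 0.1831
|11⟩: (0.2203)(-0.5543 + 0.04309i) = (-0.1221 + 0.009493i)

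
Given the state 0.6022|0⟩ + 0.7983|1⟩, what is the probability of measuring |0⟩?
0.3626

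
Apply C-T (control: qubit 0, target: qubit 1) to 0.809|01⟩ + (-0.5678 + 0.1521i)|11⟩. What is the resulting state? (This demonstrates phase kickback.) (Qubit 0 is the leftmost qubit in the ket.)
0.809|01⟩ + (-0.509 - 0.2939i)|11⟩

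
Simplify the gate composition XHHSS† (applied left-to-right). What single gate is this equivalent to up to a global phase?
X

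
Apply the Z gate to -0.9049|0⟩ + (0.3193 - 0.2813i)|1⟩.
-0.9049|0⟩ + (-0.3193 + 0.2813i)|1⟩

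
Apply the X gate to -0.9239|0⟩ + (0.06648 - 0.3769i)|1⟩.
(0.06648 - 0.3769i)|0⟩ - 0.9239|1⟩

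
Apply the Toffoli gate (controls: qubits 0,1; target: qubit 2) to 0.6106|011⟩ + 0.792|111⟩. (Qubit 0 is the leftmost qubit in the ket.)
0.6106|011⟩ + 0.792|110⟩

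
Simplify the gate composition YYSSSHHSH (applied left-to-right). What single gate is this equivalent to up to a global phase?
H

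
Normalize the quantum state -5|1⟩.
-|1⟩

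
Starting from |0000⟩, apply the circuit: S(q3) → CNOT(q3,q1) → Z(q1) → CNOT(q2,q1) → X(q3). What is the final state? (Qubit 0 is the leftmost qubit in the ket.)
|0001⟩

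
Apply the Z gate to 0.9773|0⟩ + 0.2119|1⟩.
0.9773|0⟩ - 0.2119|1⟩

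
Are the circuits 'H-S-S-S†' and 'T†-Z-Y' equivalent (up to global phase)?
No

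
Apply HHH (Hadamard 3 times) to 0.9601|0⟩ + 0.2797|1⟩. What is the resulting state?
0.8767|0⟩ + 0.4811|1⟩

H² = I, so H^3 = H: a single Hadamard. With (a, b) = (0.9601, 0.2797), H gives ((a + b)/√2, (a − b)/√2) = (0.8767, 0.4811).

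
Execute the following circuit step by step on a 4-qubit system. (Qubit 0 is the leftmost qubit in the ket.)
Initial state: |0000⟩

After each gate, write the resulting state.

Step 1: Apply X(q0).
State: |1000⟩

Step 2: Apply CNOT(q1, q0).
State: |1000⟩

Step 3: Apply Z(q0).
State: -|1000⟩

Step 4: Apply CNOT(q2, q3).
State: -|1000⟩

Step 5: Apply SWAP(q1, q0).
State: -|0100⟩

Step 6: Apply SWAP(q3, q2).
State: -|0100⟩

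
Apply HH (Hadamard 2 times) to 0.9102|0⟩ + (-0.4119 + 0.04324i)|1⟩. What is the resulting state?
0.9102|0⟩ + (-0.4119 + 0.04324i)|1⟩

H² = I, so an even number of Hadamards cancels: H^2 = I and the state is unchanged.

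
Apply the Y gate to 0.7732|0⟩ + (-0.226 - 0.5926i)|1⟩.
(-0.5926 + 0.226i)|0⟩ + 0.7732i|1⟩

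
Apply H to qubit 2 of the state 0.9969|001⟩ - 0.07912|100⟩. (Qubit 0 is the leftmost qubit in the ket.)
0.7049|000⟩ - 0.7049|001⟩ - 0.05595|100⟩ - 0.05595|101⟩

H on qubit 2 mixes each pair of kets that differ only in qubit 2: amplitudes (a, b) of (|…0…⟩, |…1…⟩) become ((a + b)/√2, (a − b)/√2). Kets absent from the input have amplitude 0.
(|000⟩, |001⟩): (a, b) = (0, 0.9969) → (0.7049, -0.7049)
(|100⟩, |101⟩): (a, b) = (-0.07912, 0) → (-0.05595, -0.05595)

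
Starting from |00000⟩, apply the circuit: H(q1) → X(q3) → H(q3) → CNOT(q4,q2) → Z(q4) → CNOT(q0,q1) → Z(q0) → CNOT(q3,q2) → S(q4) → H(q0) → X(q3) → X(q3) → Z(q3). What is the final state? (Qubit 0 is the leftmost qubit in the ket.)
1/√8|00000⟩ + 1/√8|00110⟩ + 1/√8|01000⟩ + 1/√8|01110⟩ + 1/√8|10000⟩ + 1/√8|10110⟩ + 1/√8|11000⟩ + 1/√8|11110⟩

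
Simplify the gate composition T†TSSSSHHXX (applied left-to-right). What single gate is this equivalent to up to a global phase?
I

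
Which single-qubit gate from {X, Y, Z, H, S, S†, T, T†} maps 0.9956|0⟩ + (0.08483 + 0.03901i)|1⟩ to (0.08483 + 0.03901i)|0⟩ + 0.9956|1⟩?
X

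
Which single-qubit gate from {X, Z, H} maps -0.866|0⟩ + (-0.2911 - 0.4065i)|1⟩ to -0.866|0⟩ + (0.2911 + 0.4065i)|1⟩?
Z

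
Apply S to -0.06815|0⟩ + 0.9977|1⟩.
-0.06815|0⟩ + 0.9977i|1⟩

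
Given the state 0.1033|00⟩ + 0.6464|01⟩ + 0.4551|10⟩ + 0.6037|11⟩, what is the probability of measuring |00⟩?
0.01067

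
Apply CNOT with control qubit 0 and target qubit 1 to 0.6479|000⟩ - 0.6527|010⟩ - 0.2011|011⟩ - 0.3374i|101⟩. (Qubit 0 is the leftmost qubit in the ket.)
0.6479|000⟩ - 0.6527|010⟩ - 0.2011|011⟩ - 0.3374i|111⟩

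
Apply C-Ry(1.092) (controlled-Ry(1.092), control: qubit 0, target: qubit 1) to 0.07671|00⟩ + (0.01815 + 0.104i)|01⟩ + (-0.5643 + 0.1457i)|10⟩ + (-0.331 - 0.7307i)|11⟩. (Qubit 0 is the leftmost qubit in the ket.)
0.07671|00⟩ + (0.01815 + 0.104i)|01⟩ + (-0.3104 + 0.5039i)|10⟩ + (-0.5759 - 0.5488i)|11⟩

C-Ry(1.092) leaves the control-|0⟩ kets |00⟩, |01⟩ unchanged and applies Ry(1.092) to qubit 1 on the control-|1⟩ pair (|10⟩, |11⟩).
Ry(1.092) = [[cos(θ/2), −sin(θ/2)], [sin(θ/2), cos(θ/2)]]; θ = 1.092, cos(θ/2) ≈ 0.854608, sin(θ/2) ≈ 0.519273.
With a = amp(|10⟩) = (-0.5643 + 0.1457i) and b = amp(|11⟩) = (-0.331 - 0.7307i):
new amp(|10⟩) = (0.854608)·a + (-0.519273)·b = (-0.3104 + 0.5039i)
new amp(|11⟩) = (0.519273)·a + (0.854608)·b = (-0.5759 - 0.5488i)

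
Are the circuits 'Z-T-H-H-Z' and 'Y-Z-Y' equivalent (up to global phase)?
No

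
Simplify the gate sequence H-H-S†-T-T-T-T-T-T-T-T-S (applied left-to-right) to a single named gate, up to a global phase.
I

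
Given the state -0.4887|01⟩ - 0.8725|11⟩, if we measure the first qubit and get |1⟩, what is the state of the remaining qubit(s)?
-|1⟩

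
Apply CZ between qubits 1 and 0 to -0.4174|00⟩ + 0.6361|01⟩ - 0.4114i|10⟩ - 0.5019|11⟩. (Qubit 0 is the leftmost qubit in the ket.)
-0.4174|00⟩ + 0.6361|01⟩ - 0.4114i|10⟩ + 0.5019|11⟩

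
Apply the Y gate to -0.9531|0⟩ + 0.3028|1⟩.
-0.3028i|0⟩ - 0.9531i|1⟩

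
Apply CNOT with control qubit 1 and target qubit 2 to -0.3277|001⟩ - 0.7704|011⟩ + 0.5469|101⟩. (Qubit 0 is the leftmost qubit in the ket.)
-0.3277|001⟩ - 0.7704|010⟩ + 0.5469|101⟩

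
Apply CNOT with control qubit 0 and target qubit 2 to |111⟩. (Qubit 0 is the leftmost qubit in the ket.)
|110⟩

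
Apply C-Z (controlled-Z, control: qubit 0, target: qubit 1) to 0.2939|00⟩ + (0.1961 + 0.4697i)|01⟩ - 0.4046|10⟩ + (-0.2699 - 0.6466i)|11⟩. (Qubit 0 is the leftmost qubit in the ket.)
0.2939|00⟩ + (0.1961 + 0.4697i)|01⟩ - 0.4046|10⟩ + (0.2699 + 0.6466i)|11⟩

C-Z leaves the control-|0⟩ kets |00⟩, |01⟩ unchanged and applies Z to qubit 1 on the control-|1⟩ pair (|10⟩, |11⟩).
Z = [[1, 0], [0, -1]].
With a = amp(|10⟩) = -0.4046 and b = amp(|11⟩) = (-0.2699 - 0.6466i):
new amp(|10⟩) = (1)·a = -0.4046
new amp(|11⟩) = (-1)·b = (0.2699 + 0.6466i)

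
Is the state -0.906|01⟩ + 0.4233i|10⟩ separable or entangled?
Entangled

Writing the state as a|00⟩ + b|01⟩ + c|10⟩ + d|11⟩, it is a product state iff ad − bc = 0.
Here (a, b, c, d) = (0, -0.906, 0.4233i, 0): ad − bc = (0)(0) − (-0.906)(0.4233i) = 0.3835i ≠ 0, so the state is entangled.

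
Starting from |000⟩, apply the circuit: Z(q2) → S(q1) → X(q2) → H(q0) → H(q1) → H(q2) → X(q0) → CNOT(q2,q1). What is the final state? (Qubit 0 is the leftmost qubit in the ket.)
1/√8|000⟩ - 1/√8|001⟩ + 1/√8|010⟩ - 1/√8|011⟩ + 1/√8|100⟩ - 1/√8|101⟩ + 1/√8|110⟩ - 1/√8|111⟩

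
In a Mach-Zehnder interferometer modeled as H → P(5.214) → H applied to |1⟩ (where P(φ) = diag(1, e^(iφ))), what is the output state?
(0.2596 + 0.4384i)|0⟩ + (0.7404 - 0.4384i)|1⟩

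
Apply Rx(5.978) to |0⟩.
-0.9884|0⟩ - 0.152i|1⟩

Rx(5.978) = [[cos(θ/2), −i·sin(θ/2)], [−i·sin(θ/2), cos(θ/2)]]; θ = 5.978, cos(θ/2) ≈ -0.98838, sin(θ/2) ≈ 0.152001.
With a = amp(|0⟩) = 1 and b = amp(|1⟩) = 0:
new amp(|0⟩) = (-0.98838)·a + (-0.152001i)·b = -0.9884
new amp(|1⟩) = (-0.152001i)·a + (-0.98838)·b = -0.152i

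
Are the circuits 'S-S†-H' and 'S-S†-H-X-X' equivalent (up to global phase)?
Yes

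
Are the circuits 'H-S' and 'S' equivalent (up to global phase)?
No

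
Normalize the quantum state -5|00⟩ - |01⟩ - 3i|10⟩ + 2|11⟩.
-0.8006|00⟩ - 0.1601|01⟩ - 0.4804i|10⟩ + 0.3203|11⟩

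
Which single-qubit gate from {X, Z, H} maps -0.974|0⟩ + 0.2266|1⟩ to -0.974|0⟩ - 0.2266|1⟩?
Z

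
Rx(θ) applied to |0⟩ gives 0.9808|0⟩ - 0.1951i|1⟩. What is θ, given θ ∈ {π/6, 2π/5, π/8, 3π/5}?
π/8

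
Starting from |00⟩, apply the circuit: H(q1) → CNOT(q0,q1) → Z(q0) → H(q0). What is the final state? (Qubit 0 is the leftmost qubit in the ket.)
1/2|00⟩ + 1/2|01⟩ + 1/2|10⟩ + 1/2|11⟩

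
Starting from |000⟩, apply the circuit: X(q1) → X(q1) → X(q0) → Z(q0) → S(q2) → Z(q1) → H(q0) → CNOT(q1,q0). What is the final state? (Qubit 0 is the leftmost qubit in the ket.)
-1/√2|000⟩ + 1/√2|100⟩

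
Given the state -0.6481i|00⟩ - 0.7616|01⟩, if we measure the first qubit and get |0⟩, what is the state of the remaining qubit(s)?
-0.6481i|0⟩ - 0.7616|1⟩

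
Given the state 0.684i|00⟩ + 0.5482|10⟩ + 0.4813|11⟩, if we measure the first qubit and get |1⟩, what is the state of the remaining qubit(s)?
0.7515|0⟩ + 0.6598|1⟩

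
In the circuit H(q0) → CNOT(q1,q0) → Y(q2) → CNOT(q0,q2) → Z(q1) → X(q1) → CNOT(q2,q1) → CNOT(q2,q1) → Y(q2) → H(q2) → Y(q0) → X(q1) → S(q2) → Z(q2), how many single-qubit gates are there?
10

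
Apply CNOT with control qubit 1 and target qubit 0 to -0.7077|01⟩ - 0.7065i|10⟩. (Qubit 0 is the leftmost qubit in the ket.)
-0.7065i|10⟩ - 0.7077|11⟩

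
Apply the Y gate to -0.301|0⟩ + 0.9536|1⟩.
-0.9536i|0⟩ - 0.301i|1⟩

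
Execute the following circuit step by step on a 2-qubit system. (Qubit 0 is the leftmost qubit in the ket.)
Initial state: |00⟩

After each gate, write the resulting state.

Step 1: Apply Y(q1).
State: i|01⟩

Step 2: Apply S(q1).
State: -|01⟩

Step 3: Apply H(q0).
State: -1/√2|01⟩ - 1/√2|11⟩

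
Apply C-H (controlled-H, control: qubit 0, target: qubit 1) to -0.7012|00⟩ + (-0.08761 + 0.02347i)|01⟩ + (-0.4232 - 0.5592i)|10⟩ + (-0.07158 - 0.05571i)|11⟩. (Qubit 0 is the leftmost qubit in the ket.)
-0.7012|00⟩ + (-0.08761 + 0.02347i)|01⟩ + (-0.3499 - 0.4348i)|10⟩ + (-0.2486 - 0.356i)|11⟩

C-H leaves the control-|0⟩ kets |00⟩, |01⟩ unchanged and applies H to qubit 1 on the control-|1⟩ pair (|10⟩, |11⟩).
H = [[1/√2, 1/√2], [1/√2, -1/√2]].
With a = amp(|10⟩) = (-0.4232 - 0.5592i) and b = amp(|11⟩) = (-0.07158 - 0.05571i):
new amp(|10⟩) = (1/√2)·a + (1/√2)·b = (-0.3499 - 0.4348i)
new amp(|11⟩) = (1/√2)·a + (-1/√2)·b = (-0.2486 - 0.356i)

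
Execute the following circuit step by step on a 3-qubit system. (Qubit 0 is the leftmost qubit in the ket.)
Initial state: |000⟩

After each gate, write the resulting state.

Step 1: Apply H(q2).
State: 1/√2|000⟩ + 1/√2|001⟩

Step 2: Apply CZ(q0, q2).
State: 1/√2|000⟩ + 1/√2|001⟩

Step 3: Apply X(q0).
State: 1/√2|100⟩ + 1/√2|101⟩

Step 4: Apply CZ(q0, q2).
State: 1/√2|100⟩ - 1/√2|101⟩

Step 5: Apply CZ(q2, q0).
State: 1/√2|100⟩ + 1/√2|101⟩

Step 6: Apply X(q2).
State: 1/√2|100⟩ + 1/√2|101⟩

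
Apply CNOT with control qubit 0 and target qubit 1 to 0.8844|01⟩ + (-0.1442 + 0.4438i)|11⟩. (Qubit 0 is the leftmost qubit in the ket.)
0.8844|01⟩ + (-0.1442 + 0.4438i)|10⟩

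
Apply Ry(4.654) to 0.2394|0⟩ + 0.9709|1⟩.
-0.8705|0⟩ - 0.492|1⟩

Ry(4.654) = [[cos(θ/2), −sin(θ/2)], [sin(θ/2), cos(θ/2)]]; θ = 4.654, cos(θ/2) ≈ -0.686165, sin(θ/2) ≈ 0.727446.
With a = amp(|0⟩) = 0.2394 and b = amp(|1⟩) = 0.9709:
new amp(|0⟩) = (-0.686165)·a + (-0.727446)·b = -0.8705
new amp(|1⟩) = (0.727446)·a + (-0.686165)·b = -0.492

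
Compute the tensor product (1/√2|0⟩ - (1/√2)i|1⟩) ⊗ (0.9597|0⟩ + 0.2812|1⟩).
0.6786|00⟩ + 0.1988|01⟩ - 0.6786i|10⟩ - 0.1988i|11⟩

amp(|b₁b₂…⟩) = product of the factor amplitudes for bits b₁, b₂, …; only kets whose every factor amplitude is nonzero survive.
|00⟩: (1/√2)(0.9597) = 0.6786
|01⟩: (1/√2)(0.2812) = 0.1988
|10⟩: (-(1/√2)i)(0.9597) = -0.6786i
|11⟩: (-(1/√2)i)(0.2812) = -0.1988i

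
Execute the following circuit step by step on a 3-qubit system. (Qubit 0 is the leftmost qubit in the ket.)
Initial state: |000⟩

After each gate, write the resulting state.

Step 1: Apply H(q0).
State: 1/√2|000⟩ + 1/√2|100⟩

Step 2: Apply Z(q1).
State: 1/√2|000⟩ + 1/√2|100⟩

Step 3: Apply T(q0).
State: 1/√2|000⟩ + (1/2 + (1/2)i)|100⟩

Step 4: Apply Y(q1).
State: (1/√2)i|010⟩ + (-1/2 + (1/2)i)|110⟩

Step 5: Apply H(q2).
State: (1/2)i|010⟩ + (1/2)i|011⟩ + (-1/√8 + (1/√8)i)|110⟩ + (-1/√8 + (1/√8)i)|111⟩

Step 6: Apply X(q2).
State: (1/2)i|010⟩ + (1/2)i|011⟩ + (-1/√8 + (1/√8)i)|110⟩ + (-1/√8 + (1/√8)i)|111⟩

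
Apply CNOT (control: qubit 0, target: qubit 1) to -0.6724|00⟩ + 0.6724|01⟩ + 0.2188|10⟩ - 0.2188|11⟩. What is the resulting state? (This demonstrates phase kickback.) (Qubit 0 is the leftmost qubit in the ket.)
-0.6724|00⟩ + 0.6724|01⟩ - 0.2188|10⟩ + 0.2188|11⟩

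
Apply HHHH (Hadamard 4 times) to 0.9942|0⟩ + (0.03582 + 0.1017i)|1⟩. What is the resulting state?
0.9942|0⟩ + (0.03582 + 0.1017i)|1⟩

H² = I, so an even number of Hadamards cancels: H^4 = I and the state is unchanged.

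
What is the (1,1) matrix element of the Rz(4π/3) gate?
(-1/2 + 0.866i)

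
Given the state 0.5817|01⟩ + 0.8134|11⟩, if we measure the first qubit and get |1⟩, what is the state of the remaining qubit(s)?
|1⟩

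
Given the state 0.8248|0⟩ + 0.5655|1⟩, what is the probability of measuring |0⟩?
0.6803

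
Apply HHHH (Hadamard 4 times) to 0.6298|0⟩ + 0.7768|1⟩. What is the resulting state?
0.6298|0⟩ + 0.7768|1⟩

H² = I, so an even number of Hadamards cancels: H^4 = I and the state is unchanged.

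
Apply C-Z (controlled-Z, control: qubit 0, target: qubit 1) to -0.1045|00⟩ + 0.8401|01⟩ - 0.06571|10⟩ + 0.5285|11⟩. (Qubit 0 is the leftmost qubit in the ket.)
-0.1045|00⟩ + 0.8401|01⟩ - 0.06571|10⟩ - 0.5285|11⟩

C-Z leaves the control-|0⟩ kets |00⟩, |01⟩ unchanged and applies Z to qubit 1 on the control-|1⟩ pair (|10⟩, |11⟩).
Z = [[1, 0], [0, -1]].
With a = amp(|10⟩) = -0.06571 and b = amp(|11⟩) = 0.5285:
new amp(|10⟩) = (1)·a = -0.06571
new amp(|11⟩) = (-1)·b = -0.5285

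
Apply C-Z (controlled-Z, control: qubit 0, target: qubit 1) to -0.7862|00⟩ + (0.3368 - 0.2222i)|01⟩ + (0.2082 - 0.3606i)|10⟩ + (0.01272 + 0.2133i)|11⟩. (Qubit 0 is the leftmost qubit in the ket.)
-0.7862|00⟩ + (0.3368 - 0.2222i)|01⟩ + (0.2082 - 0.3606i)|10⟩ + (-0.01272 - 0.2133i)|11⟩

C-Z leaves the control-|0⟩ kets |00⟩, |01⟩ unchanged and applies Z to qubit 1 on the control-|1⟩ pair (|10⟩, |11⟩).
Z = [[1, 0], [0, -1]].
With a = amp(|10⟩) = (0.2082 - 0.3606i) and b = amp(|11⟩) = (0.01272 + 0.2133i):
new amp(|10⟩) = (1)·a = (0.2082 - 0.3606i)
new amp(|11⟩) = (-1)·b = (-0.01272 - 0.2133i)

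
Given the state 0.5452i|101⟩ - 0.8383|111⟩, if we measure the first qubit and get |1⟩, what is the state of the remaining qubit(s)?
0.5452i|01⟩ - 0.8383|11⟩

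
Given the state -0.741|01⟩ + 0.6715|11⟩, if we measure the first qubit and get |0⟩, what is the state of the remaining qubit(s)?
-|1⟩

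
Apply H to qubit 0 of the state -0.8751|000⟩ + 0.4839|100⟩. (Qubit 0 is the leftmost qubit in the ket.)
-0.2766|000⟩ - 0.961|100⟩

H on qubit 0 mixes each pair of kets that differ only in qubit 0: amplitudes (a, b) of (|…0…⟩, |…1…⟩) become ((a + b)/√2, (a − b)/√2). Kets absent from the input have amplitude 0.
(|000⟩, |100⟩): (a, b) = (-0.8751, 0.4839) → (-0.2766, -0.961)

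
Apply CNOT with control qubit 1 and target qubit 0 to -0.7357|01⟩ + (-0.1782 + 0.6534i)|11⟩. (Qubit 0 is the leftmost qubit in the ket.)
(-0.1782 + 0.6534i)|01⟩ - 0.7357|11⟩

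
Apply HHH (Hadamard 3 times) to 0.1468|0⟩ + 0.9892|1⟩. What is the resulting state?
0.8033|0⟩ - 0.5957|1⟩

H² = I, so H^3 = H: a single Hadamard. With (a, b) = (0.1468, 0.9892), H gives ((a + b)/√2, (a − b)/√2) = (0.8033, -0.5957).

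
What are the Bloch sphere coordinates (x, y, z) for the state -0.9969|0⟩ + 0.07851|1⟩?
(-0.1565, 0, 0.9876)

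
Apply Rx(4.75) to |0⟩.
-0.7203|0⟩ - 0.6937i|1⟩

Rx(4.75) = [[cos(θ/2), −i·sin(θ/2)], [−i·sin(θ/2), cos(θ/2)]]; θ = 4.75, cos(θ/2) ≈ -0.720278, sin(θ/2) ≈ 0.693685.
With a = amp(|0⟩) = 1 and b = amp(|1⟩) = 0:
new amp(|0⟩) = (-0.720278)·a + (-0.693685i)·b = -0.7203
new amp(|1⟩) = (-0.693685i)·a + (-0.720278)·b = -0.6937i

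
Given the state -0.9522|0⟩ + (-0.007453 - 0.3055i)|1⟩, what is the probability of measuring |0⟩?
0.9067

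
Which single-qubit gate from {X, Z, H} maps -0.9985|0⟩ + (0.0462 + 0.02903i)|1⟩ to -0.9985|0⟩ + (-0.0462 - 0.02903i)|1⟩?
Z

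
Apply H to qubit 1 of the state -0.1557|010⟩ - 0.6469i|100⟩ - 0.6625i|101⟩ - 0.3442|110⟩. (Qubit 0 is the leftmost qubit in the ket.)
-0.1101|000⟩ + 0.1101|010⟩ + (-0.2434 - 0.4574i)|100⟩ - 0.4685i|101⟩ + (0.2434 - 0.4574i)|110⟩ - 0.4685i|111⟩

H on qubit 1 mixes each pair of kets that differ only in qubit 1: amplitudes (a, b) of (|…0…⟩, |…1…⟩) become ((a + b)/√2, (a − b)/√2). Kets absent from the input have amplitude 0.
(|000⟩, |010⟩): (a, b) = (0, -0.1557) → (-0.1101, 0.1101)
(|100⟩, |110⟩): (a, b) = (-0.6469i, -0.3442) → ((-0.2434 - 0.4574i), (0.2434 - 0.4574i))
(|101⟩, |111⟩): (a, b) = (-0.6625i, 0) → (-0.4685i, -0.4685i)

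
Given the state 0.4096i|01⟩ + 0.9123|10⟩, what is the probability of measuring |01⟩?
0.1678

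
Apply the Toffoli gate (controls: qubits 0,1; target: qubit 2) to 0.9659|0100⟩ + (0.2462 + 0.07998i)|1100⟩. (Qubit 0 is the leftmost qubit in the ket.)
0.9659|0100⟩ + (0.2462 + 0.07998i)|1110⟩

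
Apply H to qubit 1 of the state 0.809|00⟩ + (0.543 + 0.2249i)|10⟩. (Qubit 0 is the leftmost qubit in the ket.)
0.572|00⟩ + 0.572|01⟩ + (0.384 + 0.159i)|10⟩ + (0.384 + 0.159i)|11⟩

H on qubit 1 mixes each pair of kets that differ only in qubit 1: amplitudes (a, b) of (|…0…⟩, |…1…⟩) become ((a + b)/√2, (a − b)/√2). Kets absent from the input have amplitude 0.
(|00⟩, |01⟩): (a, b) = (0.809, 0) → (0.572, 0.572)
(|10⟩, |11⟩): (a, b) = ((0.543 + 0.2249i), 0) → ((0.384 + 0.159i), (0.384 + 0.159i))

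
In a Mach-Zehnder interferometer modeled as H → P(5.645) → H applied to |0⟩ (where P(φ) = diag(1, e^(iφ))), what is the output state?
(0.9016 - 0.2979i)|0⟩ + (0.09841 + 0.2979i)|1⟩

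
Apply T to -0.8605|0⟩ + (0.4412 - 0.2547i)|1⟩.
-0.8605|0⟩ + (0.4921 + 0.1319i)|1⟩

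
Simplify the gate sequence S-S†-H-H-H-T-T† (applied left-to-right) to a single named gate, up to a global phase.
H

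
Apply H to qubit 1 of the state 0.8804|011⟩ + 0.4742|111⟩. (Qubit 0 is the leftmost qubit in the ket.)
0.6225|001⟩ - 0.6225|011⟩ + 0.3353|101⟩ - 0.3353|111⟩

H on qubit 1 mixes each pair of kets that differ only in qubit 1: amplitudes (a, b) of (|…0…⟩, |…1…⟩) become ((a + b)/√2, (a − b)/√2). Kets absent from the input have amplitude 0.
(|001⟩, |011⟩): (a, b) = (0, 0.8804) → (0.6225, -0.6225)
(|101⟩, |111⟩): (a, b) = (0, 0.4742) → (0.3353, -0.3353)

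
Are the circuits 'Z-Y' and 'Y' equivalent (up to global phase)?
No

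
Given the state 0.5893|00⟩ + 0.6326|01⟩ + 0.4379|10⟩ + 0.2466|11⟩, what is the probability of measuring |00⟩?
0.3473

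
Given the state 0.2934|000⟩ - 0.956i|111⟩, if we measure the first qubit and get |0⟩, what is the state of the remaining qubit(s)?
|00⟩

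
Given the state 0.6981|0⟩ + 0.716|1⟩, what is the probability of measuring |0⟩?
0.4873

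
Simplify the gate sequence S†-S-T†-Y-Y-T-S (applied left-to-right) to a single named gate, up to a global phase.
S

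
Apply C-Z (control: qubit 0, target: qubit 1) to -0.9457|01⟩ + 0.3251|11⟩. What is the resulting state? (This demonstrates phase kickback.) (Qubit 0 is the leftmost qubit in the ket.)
-0.9457|01⟩ - 0.3251|11⟩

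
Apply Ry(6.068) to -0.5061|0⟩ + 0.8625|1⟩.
0.4106|0⟩ - 0.9119|1⟩

Ry(6.068) = [[cos(θ/2), −sin(θ/2)], [sin(θ/2), cos(θ/2)]]; θ = 6.068, cos(θ/2) ≈ -0.994217, sin(θ/2) ≈ 0.107385.
With a = amp(|0⟩) = -0.5061 and b = amp(|1⟩) = 0.8625:
new amp(|0⟩) = (-0.994217)·a + (-0.107385)·b = 0.4106
new amp(|1⟩) = (0.107385)·a + (-0.994217)·b = -0.9119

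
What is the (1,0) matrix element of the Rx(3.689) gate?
-0.9628i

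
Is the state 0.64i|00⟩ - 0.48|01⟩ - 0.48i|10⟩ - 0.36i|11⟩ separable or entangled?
Entangled

Writing the state as a|00⟩ + b|01⟩ + c|10⟩ + d|11⟩, it is a product state iff ad − bc = 0.
Here (a, b, c, d) = (0.64i, -0.48, -0.48i, -0.36i): ad − bc = (0.64i)(-0.36i) − (-0.48)(-0.48i) = (0.2304 - 0.2304i) ≠ 0, so the state is entangled.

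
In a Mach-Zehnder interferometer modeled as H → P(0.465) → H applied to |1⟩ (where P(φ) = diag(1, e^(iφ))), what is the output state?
(0.05309 - 0.2242i)|0⟩ + (0.9469 + 0.2242i)|1⟩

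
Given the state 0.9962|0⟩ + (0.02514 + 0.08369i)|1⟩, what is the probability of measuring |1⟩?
0.007636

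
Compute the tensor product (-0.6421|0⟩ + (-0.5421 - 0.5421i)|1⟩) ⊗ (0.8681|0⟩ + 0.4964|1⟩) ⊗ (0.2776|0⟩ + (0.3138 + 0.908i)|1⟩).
-0.1547|000⟩ + (-0.1749 - 0.5061i)|001⟩ - 0.08848|010⟩ + (-0.1 - 0.2894i)|011⟩ + (-0.1306 - 0.1306i)|100⟩ + (0.2796 - 0.575i)|101⟩ + (-0.0747 - 0.0747i)|110⟩ + (0.1599 - 0.3288i)|111⟩

amp(|b₁b₂…⟩) = product of the factor amplitudes for bits b₁, b₂, …; only kets whose every factor amplitude is nonzero survive.
|000⟩: (-0.6421)(0.8681)(0.2776) = -0.1547
|001⟩: (-0.6421)(0.8681)(0.3138 + 0.908i) = (-0.1749 - 0.5061i)
|010⟩: (-0.6421)(0.4964)(0.2776) = -0.08848
|011⟩: (-0.6421)(0.4964)(0.3138 + 0.908i) = (-0.1 - 0.2894i)
|100⟩: (-0.5421 - 0.5421i)(0.8681)(0.2776) = (-0.1306 - 0.1306i)
|101⟩: (-0.5421 - 0.5421i)(0.8681)(0.3138 + 0.908i) = (0.2796 - 0.575i)
|110⟩: (-0.5421 - 0.5421i)(0.4964)(0.2776) = (-0.0747 - 0.0747i)
|111⟩: (-0.5421 - 0.5421i)(0.4964)(0.3138 + 0.908i) = (0.1599 - 0.3288i)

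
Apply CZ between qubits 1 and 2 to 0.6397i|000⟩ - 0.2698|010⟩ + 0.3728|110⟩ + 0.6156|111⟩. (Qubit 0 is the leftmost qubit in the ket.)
0.6397i|000⟩ - 0.2698|010⟩ + 0.3728|110⟩ - 0.6156|111⟩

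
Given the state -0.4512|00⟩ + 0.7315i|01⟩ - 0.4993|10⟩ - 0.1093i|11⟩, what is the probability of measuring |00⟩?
0.2036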